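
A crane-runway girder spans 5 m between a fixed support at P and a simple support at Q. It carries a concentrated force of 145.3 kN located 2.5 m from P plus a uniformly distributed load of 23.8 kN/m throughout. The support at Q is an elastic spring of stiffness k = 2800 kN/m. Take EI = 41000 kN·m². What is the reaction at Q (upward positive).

Remove the prop at Q; the released (primary) structure is a cantilever built in at P.
Free-end deflection of the primary structure under the applied loading (downward +):
  point load 145.3 at a = 2.5: Pa²(3L − a)/(6EI) = 1892/EI
  UDL 23.8: wL⁴/(8EI) = 1859/EI
  δ_0 = 3751/EI
Flexibility coefficient — unit upward force at Q: δ_{QQ} = L³/(3EI) = 41.67/EI.
With EI = 41000 kN·m²: δ_0 = 0.091495 m and δ_{QQ} = 0.001016 m/kN.
Compatibility — the spring shortens by R_Q/k under the reaction it provides: δ_0 − R_Q·δ_{QQ} = R_Q/k. With 1/k = 0.000357 m/kN, R_Q = δ_0 / (δ_{QQ} + 1/k) = 0.091495 / (0.001016 + 0.000357) = 66.62 kN.

R_Q = 66.62 kN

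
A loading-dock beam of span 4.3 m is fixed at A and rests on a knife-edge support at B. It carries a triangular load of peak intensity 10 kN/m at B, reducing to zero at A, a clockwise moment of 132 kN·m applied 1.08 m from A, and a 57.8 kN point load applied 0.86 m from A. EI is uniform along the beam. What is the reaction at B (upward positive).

Remove the prop at B; the released (primary) structure is a cantilever built in at A.
Deflection at B on the released cantilever, summing each load's contribution:
  triangular load, peak 10 at the free end: 11w₀L⁴/(120EI) = 313.4/EI
  clockwise couple 132 at a = 1.08: M₀a(2L − a)/(2EI) = 536/EI
  point load 57.8 at a = 0.86: Pa²(3L − a)/(6EI) = 85.78/EI
  δ_0 = 935.2/EI
Flexibility coefficient — unit upward force at B: δ_{BB} = L³/(3EI) = 26.5/EI.
Compatibility at B: δ_0 − R_B·δ_{BB} = 0, so R_B = 935.2/26.5 = 35.29 kN.

R_B = 35.29 kN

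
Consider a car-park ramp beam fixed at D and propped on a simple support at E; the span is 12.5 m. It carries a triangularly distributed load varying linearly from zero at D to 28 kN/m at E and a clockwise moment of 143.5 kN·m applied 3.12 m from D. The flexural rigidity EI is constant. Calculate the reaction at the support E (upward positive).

Take the reaction at E as the redundant and release it; the primary structure is a cantilever fixed at D.
Free-end deflection of the primary structure under the applied loading (downward +):
  triangular load, peak 28 at the free end: 11w₀L⁴/(120EI) = 62663/EI
  clockwise couple 143.5 at a = 3.12: M₀a(2L − a)/(2EI) = 4898/EI
  δ_0 = 67561/EI
Tip deflection under a unit load at E: L³/(3EI) = 651/EI.
The prop prevents deflection at E: R_E = δ_0/δ_{EE} = 67561/651 = 103.8 kN.

R_E = 103.8 kN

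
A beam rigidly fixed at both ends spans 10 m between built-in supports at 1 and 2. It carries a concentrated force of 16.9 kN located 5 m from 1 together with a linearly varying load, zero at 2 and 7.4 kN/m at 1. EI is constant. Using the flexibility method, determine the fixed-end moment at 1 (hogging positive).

M_1 = 58.12 kN·m

Take the two fixed-end moments M_1, M_2 as redundants; the released structure is the simple span 12.
On the primary (simply-supported) span, the end slopes from the loading are:
  at 1: point load 16.9 at a = 5: Pab(L + b)/(6LEI) = 105.6/EI
  at 2: point load 16.9 at a = 5: Pab(L + a)/(6LEI) = 105.6/EI
  at 1: triangular load, peak 7.4: w₀L³/(45EI) = 164.4/EI
  at 2: triangular load, peak 7.4: 7w₀L³/(360EI) = 143.9/EI
  θ_10 = 270.1/EI,  θ_20 = 249.5/EI
Flexibility coefficients: a unit moment at one end gives L/(3EI) there and L/(6EI) at the far end, so f₁₁ = f₂₂ = 3.333/EI and f₁₂ = f₂₁ = 1.667/EI.
Compatibility — zero rotation at each built-in end:
  3.333 M_1 + 1.667 M_2 = 270.1
  1.667 M_1 + 3.333 M_2 = 249.5
Solving the pair gives M_1 = 58.12 kN·m and M_2 = 45.79 kN·m (hogging).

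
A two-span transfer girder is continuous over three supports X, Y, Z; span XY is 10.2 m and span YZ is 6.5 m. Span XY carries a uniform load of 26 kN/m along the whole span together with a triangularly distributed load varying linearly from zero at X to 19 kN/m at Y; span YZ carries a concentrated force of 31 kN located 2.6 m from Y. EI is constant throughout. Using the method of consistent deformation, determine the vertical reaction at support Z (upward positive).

R_Z = -34.07 kN

Insert a hinge at Y; M_Y is the redundant, and each span becomes simply supported.
End slopes at the hinge Y, treating each span as simply supported:
  span XY: UDL 26: wL³/(24EI) = 1150/EI
  span XY: triangular load, peak 19: w₀L³/(45EI) = 448.1/EI
  span YZ: point load 31 at a = 2.6: Pab(L + b)/(6LEI) = 83.82/EI
  relative rotation θ_0 = (1598 + 83.82)/EI = 1682/EI
A unit hogging moment at Y produces rotation L₁/(3EI) + L₂/(3EI) = 5.567/EI.
Slope continuity at Y: θ_0 = M_Y·5.567/EI, so M_Y = 1682/5.567 = 302.1 kN·m (hogging).
Span YZ, ΣM about Z: R_Y^{YZ}·6.5 = 120.9 + 302.1, so R_Y^{YZ} = 65.07 kN and R_Z = 31 − 65.07 = -34.07 kN.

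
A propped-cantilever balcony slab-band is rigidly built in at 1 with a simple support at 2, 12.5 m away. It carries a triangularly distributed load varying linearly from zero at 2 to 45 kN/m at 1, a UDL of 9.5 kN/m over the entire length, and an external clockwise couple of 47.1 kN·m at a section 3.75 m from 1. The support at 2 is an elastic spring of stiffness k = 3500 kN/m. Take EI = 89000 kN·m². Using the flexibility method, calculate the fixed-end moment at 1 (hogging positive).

Choose R_2 as the redundant. The primary structure is the cantilever fixed at 1.
Downward deflection at the released point 2 due to the loads:
  triangular load, peak 45 at the fixed end: w₀L⁴/(30EI) = 36621/EI
  UDL 9.5: wL⁴/(8EI) = 28992/EI
  clockwise couple 47.1 at a = 3.75: M₀a(2L − a)/(2EI) = 1877/EI
  δ_0 = 67489/EI
Flexibility coefficient — unit upward force at 2: δ_{22} = L³/(3EI) = 651/EI.
With EI = 89000 kN·m²: δ_0 = 0.75831 m and δ_{22} = 0.007315 m/kN.
Compatibility — the spring shortens by R_2/k under the reaction it provides: δ_0 − R_2·δ_{22} = R_2/k. With 1/k = 0.000286 m/kN, R_2 = δ_0 / (δ_{22} + 1/k) = 0.75831 / (0.007315 + 0.000286) = 99.77 kN.
Moment equilibrium about 1: M_1 = Σ(load moments about 1) − R_2·L = 1961 − 99.77×12.5 = 714.1 kN·m.

M_1 = 714.1 kN·m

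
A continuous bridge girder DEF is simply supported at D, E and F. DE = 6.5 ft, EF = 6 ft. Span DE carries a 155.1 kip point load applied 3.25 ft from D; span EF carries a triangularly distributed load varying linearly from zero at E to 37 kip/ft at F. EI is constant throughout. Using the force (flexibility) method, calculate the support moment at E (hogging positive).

M_E = 135.6 kip·ft

Release continuity at E by inserting a hinge; the redundant is the internal moment M_E. The primary structure is two simply-supported spans DE and EF.
Discontinuity in slope at E on the released structure — sum the simple-span end rotations:
  span DE: point load 155.1 at a = 3.25: Pab(L + a)/(6LEI) = 409.6/EI
  span EF: triangular load, peak 37: 7w₀L³/(360EI) = 155.4/EI
  relative rotation θ_0 = (409.6 + 155.4)/EI = 565/EI
A unit hogging moment at E produces rotation L₁/(3EI) + L₂/(3EI) = 4.167/EI.
Compatibility: M_E·(L₁+L₂)/(3EI) = θ_0, giving M_E = 135.6 kip·ft (hogging).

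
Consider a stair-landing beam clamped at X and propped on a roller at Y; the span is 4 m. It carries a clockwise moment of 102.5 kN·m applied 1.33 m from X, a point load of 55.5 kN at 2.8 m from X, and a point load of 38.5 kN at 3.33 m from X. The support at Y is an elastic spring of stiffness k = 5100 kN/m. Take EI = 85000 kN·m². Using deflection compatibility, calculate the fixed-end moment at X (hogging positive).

M_X = 203.1 kN·m

Take the reaction at Y as the redundant and release it; the primary structure is a cantilever fixed at X.
Downward deflection at the released point Y due to the loads:
  clockwise couple 102.5 at a = 1.33: M₀a(2L − a)/(2EI) = 454.6/EI
  point load 55.5 at a = 2.8: Pa²(3L − a)/(6EI) = 667.2/EI
  point load 38.5 at a = 3.33: Pa²(3L − a)/(6EI) = 616.9/EI
  δ_0 = 1739/EI
Flexibility coefficient — unit upward force at Y: δ_{YY} = L³/(3EI) = 21.33/EI.
With EI = 85000 kN·m²: δ_0 = 0.020456 m and δ_{YY} = 0.000251 m/kN.
Compatibility — the spring shortens by R_Y/k under the reaction it provides: δ_0 − R_Y·δ_{YY} = R_Y/k. With 1/k = 0.000196 m/kN, R_Y = δ_0 / (δ_{YY} + 1/k) = 0.020456 / (0.000251 + 0.000196) = 45.76 kN.
Moment equilibrium about X: M_X = Σ(load moments about X) − R_Y·L = 386.1 − 45.76×4 = 203.1 kN·m.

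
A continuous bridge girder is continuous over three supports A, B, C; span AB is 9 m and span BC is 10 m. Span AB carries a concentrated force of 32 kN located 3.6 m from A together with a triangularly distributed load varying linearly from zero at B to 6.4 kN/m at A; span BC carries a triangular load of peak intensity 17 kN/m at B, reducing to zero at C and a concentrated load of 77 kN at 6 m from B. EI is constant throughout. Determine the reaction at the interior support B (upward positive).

R_B = 144.7 kN

Take M_B as the redundant. Released structure: two simple spans AB and BC with a hinge at B.
Discontinuity in slope at B on the released structure — sum the simple-span end rotations:
  span AB: point load 32 at a = 3.6: Pab(L + a)/(6LEI) = 145.2/EI
  span AB: triangular load, peak 6.4: 7w₀L³/(360EI) = 90.72/EI
  span BC: triangular load, peak 17: w₀L³/(45EI) = 377.8/EI
  span BC: point load 77 at a = 6: Pab(L + b)/(6LEI) = 431.2/EI
  relative rotation θ_0 = (235.9 + 809)/EI = 1045/EI
A unit hogging moment at B produces rotation L₁/(3EI) + L₂/(3EI) = 6.333/EI.
Compatibility: M_B·(L₁+L₂)/(3EI) = θ_0, giving M_B = 165 kN·m (hogging).
Span AB, ΣM about A with M_B applied at B: R_B^{AB}·9 = 201.6 + 165, so R_B^{AB} = 40.73 kN and R_A = 60.8 − 40.73 = 20.07 kN.
Span BC, ΣM about C: R_B^{BC}·10 = 874.7 + 165, so R_B^{BC} = 104 kN and R_C = 162 − 104 = 58.04 kN.
R_B = 40.73 + 104 = 144.7 kN.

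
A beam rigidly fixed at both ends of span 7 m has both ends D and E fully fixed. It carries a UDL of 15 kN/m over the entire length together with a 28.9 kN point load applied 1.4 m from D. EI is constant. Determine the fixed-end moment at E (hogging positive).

M_E = 67.72 kN·m

Release both end moments; the primary structure is a simply-supported span DE with redundants M_D and M_E.
On the primary (simply-supported) span, the end slopes from the loading are:
  at D: UDL 15: wL³/(24EI) = 214.4/EI
  at E: UDL 15: wL³/(24EI) = 214.4/EI
  at D: point load 28.9 at a = 1.4: Pab(L + b)/(6LEI) = 67.97/EI
  at E: point load 28.9 at a = 1.4: Pab(L + a)/(6LEI) = 45.32/EI
  θ_D0 = 282.3/EI,  θ_E0 = 259.7/EI
Flexibility coefficients: a unit moment at one end gives L/(3EI) there and L/(6EI) at the far end, so f₁₁ = f₂₂ = 2.333/EI and f₁₂ = f₂₁ = 1.167/EI.
Compatibility — zero rotation at each built-in end:
  2.333 M_D + 1.167 M_E = 282.3
  1.167 M_D + 2.333 M_E = 259.7
Solving the pair gives M_D = 87.14 kN·m and M_E = 67.72 kN·m (hogging).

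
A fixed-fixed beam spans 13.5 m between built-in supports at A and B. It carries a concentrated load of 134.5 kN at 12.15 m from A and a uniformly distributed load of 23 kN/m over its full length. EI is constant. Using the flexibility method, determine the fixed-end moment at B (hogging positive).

Take the two fixed-end moments M_A, M_B as redundants; the released structure is the simple span AB.
On the primary (simply-supported) span, the end slopes from the loading are:
  at A: point load 134.5 at a = 12.15: Pab(L + b)/(6LEI) = 404.5/EI
  at B: point load 134.5 at a = 12.15: Pab(L + a)/(6LEI) = 698.6/EI
  at A: UDL 23: wL³/(24EI) = 2358/EI
  at B: UDL 23: wL³/(24EI) = 2358/EI
  θ_A0 = 2762/EI,  θ_B0 = 3056/EI
Flexibility coefficients: a unit moment at one end gives L/(3EI) there and L/(6EI) at the far end, so f₁₁ = f₂₂ = 4.5/EI and f₁₂ = f₂₁ = 2.25/EI.
Compatibility — zero rotation at each built-in end:
  4.5 M_A + 2.25 M_B = 2762
  2.25 M_A + 4.5 M_B = 3056
Solving the pair gives M_A = 365.7 kN·m and M_B = 496.4 kN·m (hogging).

M_B = 496.4 kN·m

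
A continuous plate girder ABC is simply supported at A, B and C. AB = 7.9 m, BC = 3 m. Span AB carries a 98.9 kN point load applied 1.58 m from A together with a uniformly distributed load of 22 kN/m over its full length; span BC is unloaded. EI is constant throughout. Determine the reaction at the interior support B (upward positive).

Take M_B as the redundant. Released structure: two simple spans AB and BC with a hinge at B.
End slopes at the hinge B, treating each span as simply supported:
  span AB: point load 98.9 at a = 1.58: Pab(L + a)/(6LEI) = 197.5/EI
  span AB: UDL 22: wL³/(24EI) = 452/EI
  relative rotation θ_0 = (649.5 + 0)/EI = 649.5/EI
A unit hogging moment at B produces rotation L₁/(3EI) + L₂/(3EI) = 3.633/EI.
Compatibility: M_B·(L₁+L₂)/(3EI) = θ_0, giving M_B = 178.8 kN·m (hogging).
Span AB, ΣM about A with M_B applied at B: R_B^{AB}·7.9 = 842.8 + 178.8, so R_B^{AB} = 129.3 kN and R_A = 272.7 − 129.3 = 143.4 kN.
Span BC, ΣM about C: R_B^{BC}·3 = 0 + 178.8, so R_B^{BC} = 59.58 kN and R_C = 0 − 59.58 = -59.58 kN.
R_B = 129.3 + 59.58 = 188.9 kN.

R_B = 188.9 kN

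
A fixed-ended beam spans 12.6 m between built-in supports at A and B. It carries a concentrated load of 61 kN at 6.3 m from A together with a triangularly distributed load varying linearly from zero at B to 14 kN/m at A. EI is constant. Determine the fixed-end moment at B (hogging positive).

M_B = 170.2 kN·m

Release both end moments; the primary structure is a simply-supported span AB with redundants M_A and M_B.
On the primary (simply-supported) span, the end slopes from the loading are:
  at A: point load 61 at a = 6.3: Pab(L + b)/(6LEI) = 605.3/EI
  at B: point load 61 at a = 6.3: Pab(L + a)/(6LEI) = 605.3/EI
  at A: triangular load, peak 14: w₀L³/(45EI) = 622.3/EI
  at B: triangular load, peak 14: 7w₀L³/(360EI) = 544.5/EI
  θ_A0 = 1228/EI,  θ_B0 = 1150/EI
Flexibility coefficients: a unit moment at one end gives L/(3EI) there and L/(6EI) at the far end, so f₁₁ = f₂₂ = 4.2/EI and f₁₂ = f₂₁ = 2.1/EI.
Compatibility — zero rotation at each built-in end:
  4.2 M_A + 2.1 M_B = 1228
  2.1 M_A + 4.2 M_B = 1150
Solving the pair gives M_A = 207.2 kN·m and M_B = 170.2 kN·m (hogging).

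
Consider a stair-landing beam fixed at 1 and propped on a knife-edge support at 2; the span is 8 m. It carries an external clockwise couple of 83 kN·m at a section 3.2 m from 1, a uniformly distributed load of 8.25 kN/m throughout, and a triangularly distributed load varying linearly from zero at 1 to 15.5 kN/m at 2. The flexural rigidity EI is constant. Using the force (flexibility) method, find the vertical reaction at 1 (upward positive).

Take the reaction at 2 as the redundant and release it; the primary structure is a cantilever fixed at 1.
Deflection at 2 on the released cantilever, summing each load's contribution:
  clockwise couple 83 at a = 3.2: M₀a(2L − a)/(2EI) = 1700/EI
  UDL 8.25: wL⁴/(8EI) = 4224/EI
  triangular load, peak 15.5 at the free end: 11w₀L⁴/(120EI) = 5820/EI
  δ_0 = 11744/EI
Tip deflection under a unit load at 2: L³/(3EI) = 170.7/EI.
The prop prevents deflection at 2: R_2 = δ_0/δ_{22} = 11744/170.7 = 68.81 kN.
Vertical equilibrium: R_1 = ΣP − R_2 = 128 − 68.81 = 59.19 kN.

R_1 = 59.19 kN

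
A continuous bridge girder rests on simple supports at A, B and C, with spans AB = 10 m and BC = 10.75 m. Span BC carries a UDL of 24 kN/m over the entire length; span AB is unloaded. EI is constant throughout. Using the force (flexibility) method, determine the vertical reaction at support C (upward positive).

Take M_B as the redundant. Released structure: two simple spans AB and BC with a hinge at B.
End slopes at the hinge B, treating each span as simply supported:
  span BC: UDL 24: wL³/(24EI) = 1242/EI
  relative rotation θ_0 = (0 + 1242)/EI = 1242/EI
A unit hogging moment at B produces rotation L₁/(3EI) + L₂/(3EI) = 6.917/EI.
Compatibility: M_B·(L₁+L₂)/(3EI) = θ_0, giving M_B = 179.6 kN·m (hogging).
Span BC, ΣM about C: R_B^{BC}·10.75 = 1387 + 179.6, so R_B^{BC} = 145.7 kN and R_C = 258 − 145.7 = 112.3 kN.

R_C = 112.3 kN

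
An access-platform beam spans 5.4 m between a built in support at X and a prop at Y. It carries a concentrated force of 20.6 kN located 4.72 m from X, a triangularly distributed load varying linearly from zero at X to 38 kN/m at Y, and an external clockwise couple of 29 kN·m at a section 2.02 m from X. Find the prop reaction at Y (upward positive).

R_Y = 78.06 kN

Take the reaction at Y as the redundant and release it; the primary structure is a cantilever fixed at X.
Primary-structure tip deflection at Y by superposition:
  point load 20.6 at a = 4.72: Pa²(3L − a)/(6EI) = 878.1/EI
  triangular load, peak 38 at the free end: 11w₀L⁴/(120EI) = 2962/EI
  clockwise couple 29 at a = 2.02: M₀a(2L − a)/(2EI) = 257.2/EI
  δ_0 = 4097/EI
Flexibility coefficient — unit upward force at Y: δ_{YY} = L³/(3EI) = 52.49/EI.
Compatibility at Y: δ_0 − R_Y·δ_{YY} = 0, so R_Y = 4097/52.49 = 78.06 kN.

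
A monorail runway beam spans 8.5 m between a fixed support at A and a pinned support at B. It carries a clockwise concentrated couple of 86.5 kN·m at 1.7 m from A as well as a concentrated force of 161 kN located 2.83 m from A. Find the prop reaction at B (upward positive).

Take the reaction at B as the redundant and release it; the primary structure is a cantilever fixed at A.
Downward deflection at the released point B due to the loads:
  clockwise couple 86.5 at a = 1.7: M₀a(2L − a)/(2EI) = 1125/EI
  point load 161 at a = 2.83: Pa²(3L − a)/(6EI) = 4872/EI
  δ_0 = 5997/EI
Flexibility coefficient — unit upward force at B: δ_{BB} = L³/(3EI) = 204.7/EI.
Compatibility at B: δ_0 − R_B·δ_{BB} = 0, so R_B = 5997/204.7 = 29.29 kN.

R_B = 29.29 kN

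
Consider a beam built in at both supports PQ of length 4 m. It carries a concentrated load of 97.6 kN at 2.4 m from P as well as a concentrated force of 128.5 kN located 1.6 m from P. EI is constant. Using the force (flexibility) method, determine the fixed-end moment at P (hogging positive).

Release both end moments; the primary structure is a simply-supported span PQ with redundants M_P and M_Q.
End rotations of the released simple span under the applied load (×1/EI):
  at P: point load 97.6 at a = 2.4: Pab(L + b)/(6LEI) = 87.45/EI
  at Q: point load 97.6 at a = 2.4: Pab(L + a)/(6LEI) = 99.94/EI
  at P: point load 128.5 at a = 1.6: Pab(L + b)/(6LEI) = 131.6/EI
  at Q: point load 128.5 at a = 1.6: Pab(L + a)/(6LEI) = 115.1/EI
  θ_P0 = 219/EI,  θ_Q0 = 215.1/EI
Flexibility coefficients: a unit moment at one end gives L/(3EI) there and L/(6EI) at the far end, so f₁₁ = f₂₂ = 1.333/EI and f₁₂ = f₂₁ = 0.6667/EI.
Compatibility — zero rotation at each built-in end:
  1.333 M_P + 0.6667 M_Q = 219
  0.6667 M_P + 1.333 M_Q = 215.1
Solving the pair gives M_P = 111.5 kN·m and M_Q = 105.6 kN·m (hogging).

M_P = 111.5 kN·m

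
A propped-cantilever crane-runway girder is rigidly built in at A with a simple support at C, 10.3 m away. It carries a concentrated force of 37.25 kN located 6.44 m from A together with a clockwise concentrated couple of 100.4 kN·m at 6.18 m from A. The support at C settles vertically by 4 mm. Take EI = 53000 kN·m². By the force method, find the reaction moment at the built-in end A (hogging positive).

M_A = 41.69 kN·m

Take the reaction at C as the redundant and release it; the primary structure is a cantilever fixed at A.
Downward deflection at the released point C due to the loads:
  point load 37.25 at a = 6.44: Pa²(3L − a)/(6EI) = 6298/EI
  clockwise couple 100.4 at a = 6.18: M₀a(2L − a)/(2EI) = 4474/EI
  δ_0 = 10772/EI
Tip deflection under a unit load at C: L³/(3EI) = 364.2/EI.
With EI = 53000 kN·m²: δ_0 = 0.20324 m and δ_{CC} = 0.006872 m/kN.
Compatibility — the beam at C must follow the support down by 0.004 m: δ_0 − R_C·δ_{CC} = 0.004, so R_C = (0.20324 − 0.004)/0.006872 = 28.99 kN.
Moment equilibrium about A: M_A = Σ(load moments about A) − R_C·L = 340.3 − 28.99×10.3 = 41.69 kN·m.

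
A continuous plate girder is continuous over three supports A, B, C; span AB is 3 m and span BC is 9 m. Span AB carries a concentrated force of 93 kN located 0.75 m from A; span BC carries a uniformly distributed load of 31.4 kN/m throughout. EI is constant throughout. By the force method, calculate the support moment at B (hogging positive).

M_B = 246.6 kN·m

Take M_B as the redundant. Released structure: two simple spans AB and BC with a hinge at B.
End slopes at the hinge B, treating each span as simply supported:
  span AB: point load 93 at a = 0.75: Pab(L + a)/(6LEI) = 32.7/EI
  span BC: UDL 31.4: wL³/(24EI) = 953.8/EI
  relative rotation θ_0 = (32.7 + 953.8)/EI = 986.5/EI
A unit hogging moment at B produces rotation L₁/(3EI) + L₂/(3EI) = 4/EI.
Compatibility: M_B·(L₁+L₂)/(3EI) = θ_0, giving M_B = 246.6 kN·m (hogging).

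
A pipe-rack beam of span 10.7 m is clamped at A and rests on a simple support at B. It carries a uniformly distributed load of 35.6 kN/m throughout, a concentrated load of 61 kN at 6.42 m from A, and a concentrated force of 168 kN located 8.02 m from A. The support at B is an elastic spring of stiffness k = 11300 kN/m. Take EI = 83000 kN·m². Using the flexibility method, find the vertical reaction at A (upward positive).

R_A = 339.4 kN

Choose R_B as the redundant. The primary structure is the cantilever fixed at A.
Primary-structure tip deflection at B by superposition:
  UDL 35.6: wL⁴/(8EI) = 58330/EI
  point load 61 at a = 6.42: Pa²(3L − a)/(6EI) = 10761/EI
  point load 168 at a = 8.02: Pa²(3L − a)/(6EI) = 43367/EI
  δ_0 = 112459/EI
Flexibility coefficient — unit upward force at B: δ_{BB} = L³/(3EI) = 408.3/EI.
With EI = 83000 kN·m²: δ_0 = 1.3549 m and δ_{BB} = 0.00492 m/kN.
Compatibility — the spring shortens by R_B/k under the reaction it provides: δ_0 − R_B·δ_{BB} = R_B/k. With 1/k = 0.000088 m/kN, R_B = δ_0 / (δ_{BB} + 1/k) = 1.3549 / (0.00492 + 0.000088) = 270.5 kN.
Vertical equilibrium: R_A = ΣP − R_B = 609.9 − 270.5 = 339.4 kN.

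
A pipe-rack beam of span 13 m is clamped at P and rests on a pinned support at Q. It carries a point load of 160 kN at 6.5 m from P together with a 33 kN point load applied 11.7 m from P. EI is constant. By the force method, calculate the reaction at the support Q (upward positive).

R_Q = 78.07 kN

Remove the prop at Q; the released (primary) structure is a cantilever built in at P.
Primary-structure tip deflection at Q by superposition:
  point load 160 at a = 6.5: Pa²(3L − a)/(6EI) = 36617/EI
  point load 33 at a = 11.7: Pa²(3L − a)/(6EI) = 20554/EI
  δ_0 = 57171/EI
Flexibility coefficient — unit upward force at Q: δ_{QQ} = L³/(3EI) = 732.3/EI.
The prop prevents deflection at Q: R_Q = δ_0/δ_{QQ} = 57171/732.3 = 78.07 kN.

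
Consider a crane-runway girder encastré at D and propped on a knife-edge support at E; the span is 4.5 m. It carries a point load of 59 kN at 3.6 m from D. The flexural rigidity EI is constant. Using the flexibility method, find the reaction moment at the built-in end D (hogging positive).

Remove the prop at E; the released (primary) structure is a cantilever built in at D.
Free-end deflection of the primary structure under the applied loading (downward +):
  point load 59 at a = 3.6: Pa²(3L − a)/(6EI) = 1262/EI
Flexibility coefficient — unit upward force at E: δ_{EE} = L³/(3EI) = 30.38/EI.
The prop prevents deflection at E: R_E = δ_0/δ_{EE} = 1262/30.38 = 41.54 kN.
Moment equilibrium about D: M_D = Σ(load moments about D) − R_E·L = 212.4 − 41.54×4.5 = 25.49 kN·m.

M_D = 25.49 kN·m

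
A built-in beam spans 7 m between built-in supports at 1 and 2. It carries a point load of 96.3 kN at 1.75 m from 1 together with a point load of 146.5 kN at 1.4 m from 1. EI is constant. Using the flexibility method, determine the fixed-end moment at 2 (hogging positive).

M_2 = 64.41 kN·m

Release both end moments; the primary structure is a simply-supported span 12 with redundants M_1 and M_2.
On the primary (simply-supported) span, the end slopes from the loading are:
  at 1: point load 96.3 at a = 1.75: Pab(L + b)/(6LEI) = 258.1/EI
  at 2: point load 96.3 at a = 1.75: Pab(L + a)/(6LEI) = 184.3/EI
  at 1: point load 146.5 at a = 1.4: Pab(L + b)/(6LEI) = 344.6/EI
  at 2: point load 146.5 at a = 1.4: Pab(L + a)/(6LEI) = 229.7/EI
  θ_10 = 602.6/EI,  θ_20 = 414/EI
Flexibility coefficients: a unit moment at one end gives L/(3EI) there and L/(6EI) at the far end, so f₁₁ = f₂₂ = 2.333/EI and f₁₂ = f₂₁ = 1.167/EI.
Compatibility — zero rotation at each built-in end:
  2.333 M_1 + 1.167 M_2 = 602.6
  1.167 M_1 + 2.333 M_2 = 414
Solving the pair gives M_1 = 226.1 kN·m and M_2 = 64.41 kN·m (hogging).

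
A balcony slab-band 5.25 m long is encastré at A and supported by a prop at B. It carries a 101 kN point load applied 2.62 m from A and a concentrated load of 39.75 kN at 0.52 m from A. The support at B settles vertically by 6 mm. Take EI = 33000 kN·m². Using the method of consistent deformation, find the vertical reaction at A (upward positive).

R_A = 112.8 kN

Release the roller at B. Primary structure: cantilever fixed at A.
Primary-structure tip deflection at B by superposition:
  point load 101 at a = 2.62: Pa²(3L − a)/(6EI) = 1517/EI
  point load 39.75 at a = 0.52: Pa²(3L − a)/(6EI) = 27.28/EI
  δ_0 = 1544/EI
Flexibility coefficient — unit upward force at B: δ_{BB} = L³/(3EI) = 48.23/EI.
With EI = 33000 kN·m²: δ_0 = 0.046802 m and δ_{BB} = 0.001462 m/kN.
Compatibility — the beam at B must follow the support down by 0.006 m: δ_0 − R_B·δ_{BB} = 0.006, so R_B = (0.046802 − 0.006)/0.001462 = 27.92 kN.
Vertical equilibrium: R_A = ΣP − R_B = 140.8 − 27.92 = 112.8 kN.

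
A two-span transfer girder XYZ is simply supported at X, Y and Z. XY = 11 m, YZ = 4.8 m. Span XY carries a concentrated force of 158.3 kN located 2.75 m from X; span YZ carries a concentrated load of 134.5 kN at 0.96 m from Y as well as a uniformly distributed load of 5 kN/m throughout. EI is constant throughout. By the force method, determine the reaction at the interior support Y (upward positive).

R_Y = 211.4 kN

Take M_Y as the redundant. Released structure: two simple spans XY and YZ with a hinge at Y.
Rotations at Y on the released spans (each span's end-slope, ×1/EI):
  span XY: point load 158.3 at a = 2.75: Pab(L + a)/(6LEI) = 748.2/EI
  span YZ: point load 134.5 at a = 0.96: Pab(L + b)/(6LEI) = 148.7/EI
  span YZ: UDL 5: wL³/(24EI) = 23.04/EI
  relative rotation θ_0 = (748.2 + 171.8)/EI = 920/EI
A unit hogging moment at Y produces rotation L₁/(3EI) + L₂/(3EI) = 5.267/EI.
Slope continuity at Y: θ_0 = M_Y·5.267/EI, so M_Y = 920/5.267 = 174.7 kN·m (hogging).
Span XY, ΣM about X with M_Y applied at Y: R_Y^{XY}·11 = 435.3 + 174.7, so R_Y^{XY} = 55.46 kN and R_X = 158.3 − 55.46 = 102.8 kN.
Span YZ, ΣM about Z: R_Y^{YZ}·4.8 = 574.1 + 174.7, so R_Y^{YZ} = 156 kN and R_Z = 158.5 − 156 = 2.508 kN.
R_Y = 55.46 + 156 = 211.4 kN.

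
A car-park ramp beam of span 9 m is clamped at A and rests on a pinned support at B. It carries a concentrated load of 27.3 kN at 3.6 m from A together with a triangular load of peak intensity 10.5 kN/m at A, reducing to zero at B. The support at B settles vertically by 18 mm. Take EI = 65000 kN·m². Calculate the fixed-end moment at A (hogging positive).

Release the roller at B. Primary structure: cantilever fixed at A.
Free-end deflection of the primary structure under the applied loading (downward +):
  point load 27.3 at a = 3.6: Pa²(3L − a)/(6EI) = 1380/EI
  triangular load, peak 10.5 at the fixed end: w₀L⁴/(30EI) = 2296/EI
  δ_0 = 3676/EI
Flexibility coefficient — unit upward force at B: δ_{BB} = L³/(3EI) = 243/EI.
With EI = 65000 kN·m²: δ_0 = 0.056557 m and δ_{BB} = 0.003738 m/kN.
Compatibility — the beam at B must follow the support down by 0.018 m: δ_0 − R_B·δ_{BB} = 0.018, so R_B = (0.056557 − 0.018)/0.003738 = 10.31 kN.
Moment equilibrium about A: M_A = Σ(load moments about A) − R_B·L = 240 − 10.31×9 = 147.2 kN·m.

M_A = 147.2 kN·m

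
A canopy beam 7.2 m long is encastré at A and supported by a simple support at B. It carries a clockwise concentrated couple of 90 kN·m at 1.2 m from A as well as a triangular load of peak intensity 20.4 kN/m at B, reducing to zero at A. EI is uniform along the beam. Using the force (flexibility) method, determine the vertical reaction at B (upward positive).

Remove the prop at B; the released (primary) structure is a cantilever built in at A.
Downward deflection at the released point B due to the loads:
  clockwise couple 90 at a = 1.2: M₀a(2L − a)/(2EI) = 712.8/EI
  triangular load, peak 20.4 at the free end: 11w₀L⁴/(120EI) = 5025/EI
  δ_0 = 5738/EI
Flexibility coefficient — unit upward force at B: δ_{BB} = L³/(3EI) = 124.4/EI.
The prop prevents deflection at B: R_B = δ_0/δ_{BB} = 5738/124.4 = 46.12 kN.

R_B = 46.12 kN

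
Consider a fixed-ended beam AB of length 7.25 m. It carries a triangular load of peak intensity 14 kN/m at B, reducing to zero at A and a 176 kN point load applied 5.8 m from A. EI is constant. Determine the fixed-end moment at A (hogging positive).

Take the two fixed-end moments M_A, M_B as redundants; the released structure is the simple span AB.
Simple-span end rotations at A and B under the given loads:
  at A: triangular load, peak 14: 7w₀L³/(360EI) = 103.7/EI
  at B: triangular load, peak 14: w₀L³/(45EI) = 118.6/EI
  at A: point load 176 at a = 5.8: Pab(L + b)/(6LEI) = 296/EI
  at B: point load 176 at a = 5.8: Pab(L + a)/(6LEI) = 444/EI
  θ_A0 = 399.8/EI,  θ_B0 = 562.6/EI
Flexibility coefficients: a unit moment at one end gives L/(3EI) there and L/(6EI) at the far end, so f₁₁ = f₂₂ = 2.417/EI and f₁₂ = f₂₁ = 1.208/EI.
Compatibility — zero rotation at each built-in end:
  2.417 M_A + 1.208 M_B = 399.8
  1.208 M_A + 2.417 M_B = 562.6
Solving the pair gives M_A = 65.36 kN·m and M_B = 200.1 kN·m (hogging).

M_A = 65.36 kN·m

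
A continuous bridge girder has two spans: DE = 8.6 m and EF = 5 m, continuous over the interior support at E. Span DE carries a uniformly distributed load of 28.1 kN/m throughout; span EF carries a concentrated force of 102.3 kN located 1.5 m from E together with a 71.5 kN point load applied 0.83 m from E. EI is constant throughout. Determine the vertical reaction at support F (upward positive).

R_F = -0.3467 kN

Release continuity at E by inserting a hinge; the redundant is the internal moment M_E. The primary structure is two simply-supported spans DE and EF.
End slopes at the hinge E, treating each span as simply supported:
  span DE: UDL 28.1: wL³/(24EI) = 744.7/EI
  span EF: point load 102.3 at a = 1.5: Pab(L + b)/(6LEI) = 152.2/EI
  span EF: point load 71.5 at a = 0.83: Pab(L + b)/(6LEI) = 75.64/EI
  relative rotation θ_0 = (744.7 + 227.8)/EI = 972.5/EI
A unit hogging moment at E produces rotation L₁/(3EI) + L₂/(3EI) = 4.533/EI.
Slope continuity at E: θ_0 = M_E·4.533/EI, so M_E = 972.5/4.533 = 214.5 kN·m (hogging).
Span EF, ΣM about F: R_E^{EF}·5 = 656.2 + 214.5, so R_E^{EF} = 174.1 kN and R_F = 173.8 − 174.1 = -0.3467 kN.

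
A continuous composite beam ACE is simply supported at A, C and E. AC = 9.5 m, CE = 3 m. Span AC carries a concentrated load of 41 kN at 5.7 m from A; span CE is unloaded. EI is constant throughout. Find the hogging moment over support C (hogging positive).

M_C = 56.84 kN·m

Insert a hinge at C; M_C is the redundant, and each span becomes simply supported.
Discontinuity in slope at C on the released structure — sum the simple-span end rotations:
  span AC: point load 41 at a = 5.7: Pab(L + a)/(6LEI) = 236.8/EI
  relative rotation θ_0 = (236.8 + 0)/EI = 236.8/EI
A unit hogging moment at C produces rotation L₁/(3EI) + L₂/(3EI) = 4.167/EI.
Slope continuity at C: θ_0 = M_C·4.167/EI, so M_C = 236.8/4.167 = 56.84 kN·m (hogging).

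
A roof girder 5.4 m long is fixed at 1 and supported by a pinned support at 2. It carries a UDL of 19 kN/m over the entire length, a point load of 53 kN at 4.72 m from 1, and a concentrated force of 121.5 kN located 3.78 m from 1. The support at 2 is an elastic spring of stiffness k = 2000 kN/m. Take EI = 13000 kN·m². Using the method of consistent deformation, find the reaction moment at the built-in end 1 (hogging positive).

M_1 = 265.8 kN·m

Release the roller at 2. Primary structure: cantilever fixed at 1.
Primary-structure tip deflection at 2 by superposition:
  UDL 19: wL⁴/(8EI) = 2019/EI
  point load 53 at a = 4.72: Pa²(3L − a)/(6EI) = 2259/EI
  point load 121.5 at a = 3.78: Pa²(3L − a)/(6EI) = 3594/EI
  δ_0 = 7872/EI
Tip deflection under a unit load at 2: L³/(3EI) = 52.49/EI.
With EI = 13000 kN·m²: δ_0 = 0.60556 m and δ_{22} = 0.004038 m/kN.
Compatibility — the spring shortens by R_2/k under the reaction it provides: δ_0 − R_2·δ_{22} = R_2/k. With 1/k = 0.0005 m/kN, R_2 = δ_0 / (δ_{22} + 1/k) = 0.60556 / (0.004038 + 0.0005) = 133.5 kN.
Moment equilibrium about 1: M_1 = Σ(load moments about 1) − R_2·L = 986.5 − 133.5×5.4 = 265.8 kN·m.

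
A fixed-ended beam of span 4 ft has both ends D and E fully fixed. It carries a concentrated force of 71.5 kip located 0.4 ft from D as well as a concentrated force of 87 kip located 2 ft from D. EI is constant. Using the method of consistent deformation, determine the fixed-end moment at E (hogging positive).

Take the two fixed-end moments M_D, M_E as redundants; the released structure is the simple span DE.
End rotations of the released simple span under the applied load (×1/EI):
  at D: point load 71.5 at a = 0.4: Pab(L + b)/(6LEI) = 32.6/EI
  at E: point load 71.5 at a = 0.4: Pab(L + a)/(6LEI) = 18.88/EI
  at D: point load 87 at a = 2: Pab(L + b)/(6LEI) = 87/EI
  at E: point load 87 at a = 2: Pab(L + a)/(6LEI) = 87/EI
  θ_D0 = 119.6/EI,  θ_E0 = 105.9/EI
Flexibility coefficients: a unit moment at one end gives L/(3EI) there and L/(6EI) at the far end, so f₁₁ = f₂₂ = 1.333/EI and f₁₂ = f₂₁ = 0.6667/EI.
Compatibility — zero rotation at each built-in end:
  1.333 M_D + 0.6667 M_E = 119.6
  0.6667 M_D + 1.333 M_E = 105.9
Solving the pair gives M_D = 66.67 kip·ft and M_E = 46.07 kip·ft (hogging).

M_E = 46.07 kip·ft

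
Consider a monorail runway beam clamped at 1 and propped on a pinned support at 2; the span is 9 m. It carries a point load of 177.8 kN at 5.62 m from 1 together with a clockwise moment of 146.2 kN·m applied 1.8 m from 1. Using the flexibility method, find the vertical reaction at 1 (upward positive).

R_1 = 86.68 kN

Remove the prop at 2; the released (primary) structure is a cantilever built in at 1.
Primary-structure tip deflection at 2 by superposition:
  point load 177.8 at a = 5.62: Pa²(3L − a)/(6EI) = 20011/EI
  clockwise couple 146.2 at a = 1.8: M₀a(2L − a)/(2EI) = 2132/EI
  δ_0 = 22142/EI
Flexibility coefficient — unit upward force at 2: δ_{22} = L³/(3EI) = 243/EI.
The prop prevents deflection at 2: R_2 = δ_0/δ_{22} = 22142/243 = 91.12 kN.
Vertical equilibrium: R_1 = ΣP − R_2 = 177.8 − 91.12 = 86.68 kN.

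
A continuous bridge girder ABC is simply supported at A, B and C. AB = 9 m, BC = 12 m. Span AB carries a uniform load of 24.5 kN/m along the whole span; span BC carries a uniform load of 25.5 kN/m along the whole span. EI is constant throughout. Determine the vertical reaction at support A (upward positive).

R_A = 69.29 kN

Insert a hinge at B; M_B is the redundant, and each span becomes simply supported.
End slopes at the hinge B, treating each span as simply supported:
  span AB: UDL 24.5: wL³/(24EI) = 744.2/EI
  span BC: UDL 25.5: wL³/(24EI) = 1836/EI
  relative rotation θ_0 = (744.2 + 1836)/EI = 2580/EI
A unit hogging moment at B produces rotation L₁/(3EI) + L₂/(3EI) = 7/EI.
Slope continuity at B: θ_0 = M_B·7/EI, so M_B = 2580/7 = 368.6 kN·m (hogging).
Span AB, ΣM about A with M_B applied at B: R_B^{AB}·9 = 992.2 + 368.6, so R_B^{AB} = 151.2 kN and R_A = 220.5 − 151.2 = 69.29 kN.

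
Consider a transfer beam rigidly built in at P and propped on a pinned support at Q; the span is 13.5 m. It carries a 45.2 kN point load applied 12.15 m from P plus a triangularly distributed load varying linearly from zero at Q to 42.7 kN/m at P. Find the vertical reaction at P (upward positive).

Remove the prop at Q; the released (primary) structure is a cantilever built in at P.
Free-end deflection of the primary structure under the applied loading (downward +):
  point load 45.2 at a = 12.15: Pa²(3L − a)/(6EI) = 31528/EI
  triangular load, peak 42.7 at the fixed end: w₀L⁴/(30EI) = 47276/EI
  δ_0 = 78804/EI
Flexibility coefficient — unit upward force at Q: δ_{QQ} = L³/(3EI) = 820.1/EI.
Compatibility at Q: δ_0 − R_Q·δ_{QQ} = 0, so R_Q = 78804/820.1 = 96.09 kN.
Vertical equilibrium: R_P = ΣP − R_Q = 333.4 − 96.09 = 237.3 kN.

R_P = 237.3 kN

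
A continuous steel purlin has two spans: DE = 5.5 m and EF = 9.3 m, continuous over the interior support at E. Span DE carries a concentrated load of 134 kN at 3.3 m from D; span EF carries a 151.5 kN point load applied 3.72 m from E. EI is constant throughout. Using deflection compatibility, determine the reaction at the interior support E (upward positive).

Release continuity at E by inserting a hinge; the redundant is the internal moment M_E. The primary structure is two simply-supported spans DE and EF.
Discontinuity in slope at E on the released structure — sum the simple-span end rotations:
  span DE: point load 134 at a = 3.3: Pab(L + a)/(6LEI) = 259.4/EI
  span EF: point load 151.5 at a = 3.72: Pab(L + b)/(6LEI) = 838.6/EI
  relative rotation θ_0 = (259.4 + 838.6)/EI = 1098/EI
A unit hogging moment at E produces rotation L₁/(3EI) + L₂/(3EI) = 4.933/EI.
Compatibility: M_E·(L₁+L₂)/(3EI) = θ_0, giving M_E = 222.6 kN·m (hogging).
Span DE, ΣM about D with M_E applied at E: R_E^{DE}·5.5 = 442.2 + 222.6, so R_E^{DE} = 120.9 kN and R_D = 134 − 120.9 = 13.13 kN.
Span EF, ΣM about F: R_E^{EF}·9.3 = 845.4 + 222.6, so R_E^{EF} = 114.8 kN and R_F = 151.5 − 114.8 = 36.67 kN.
R_E = 120.9 + 114.8 = 235.7 kN.

R_E = 235.7 kN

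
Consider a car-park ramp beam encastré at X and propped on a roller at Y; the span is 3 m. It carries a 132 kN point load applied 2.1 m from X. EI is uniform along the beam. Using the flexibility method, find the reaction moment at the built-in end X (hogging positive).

Take the reaction at Y as the redundant and release it; the primary structure is a cantilever fixed at X.
Deflection at Y on the released cantilever, summing each load's contribution:
  point load 132 at a = 2.1: Pa²(3L − a)/(6EI) = 669.4/EI
Flexibility coefficient — unit upward force at Y: δ_{YY} = L³/(3EI) = 9/EI.
Compatibility at Y: δ_0 − R_Y·δ_{YY} = 0, so R_Y = 669.4/9 = 74.38 kN.
Moment equilibrium about X: M_X = Σ(load moments about X) − R_Y·L = 277.2 − 74.38×3 = 54.05 kN·m.

M_X = 54.05 kN·m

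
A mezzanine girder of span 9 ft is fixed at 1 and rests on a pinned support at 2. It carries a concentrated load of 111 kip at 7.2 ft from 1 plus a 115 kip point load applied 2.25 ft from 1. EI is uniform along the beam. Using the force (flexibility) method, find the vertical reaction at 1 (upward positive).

R_1 = 138 kip

Release the roller at 2. Primary structure: cantilever fixed at 1.
Downward deflection at the released point 2 due to the loads:
  point load 111 at a = 7.2: Pa²(3L − a)/(6EI) = 18989/EI
  point load 115 at a = 2.25: Pa²(3L − a)/(6EI) = 2402/EI
  δ_0 = 21391/EI
Flexibility coefficient — unit upward force at 2: δ_{22} = L³/(3EI) = 243/EI.
The prop prevents deflection at 2: R_2 = δ_0/δ_{22} = 21391/243 = 88.03 kip.
Vertical equilibrium: R_1 = ΣP − R_2 = 226 − 88.03 = 138 kip.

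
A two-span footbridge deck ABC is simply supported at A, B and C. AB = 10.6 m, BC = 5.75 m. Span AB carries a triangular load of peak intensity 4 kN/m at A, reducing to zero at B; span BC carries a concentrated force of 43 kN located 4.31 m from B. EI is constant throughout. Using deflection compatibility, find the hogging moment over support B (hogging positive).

Take M_B as the redundant. Released structure: two simple spans AB and BC with a hinge at B.
End slopes at the hinge B, treating each span as simply supported:
  span AB: triangular load, peak 4: 7w₀L³/(360EI) = 92.63/EI
  span BC: point load 43 at a = 4.31: Pab(L + b)/(6LEI) = 55.62/EI
  relative rotation θ_0 = (92.63 + 55.62)/EI = 148.3/EI
A unit hogging moment at B produces rotation L₁/(3EI) + L₂/(3EI) = 5.45/EI.
Compatibility: M_B·(L₁+L₂)/(3EI) = θ_0, giving M_B = 27.2 kN·m (hogging).

M_B = 27.2 kN·m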